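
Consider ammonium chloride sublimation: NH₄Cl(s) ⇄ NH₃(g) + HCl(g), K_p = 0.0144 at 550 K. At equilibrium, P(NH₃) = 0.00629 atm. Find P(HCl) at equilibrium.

P(HCl) = 2.29 atm

(NH₄Cl is a pure solid — omitted from K_p.)
At equilibrium, K_p = P(NH₃)·P(HCl) = 0.0144.
(0.00629)·(P(HCl)) = 0.0144
P(HCl) = 2.29 atm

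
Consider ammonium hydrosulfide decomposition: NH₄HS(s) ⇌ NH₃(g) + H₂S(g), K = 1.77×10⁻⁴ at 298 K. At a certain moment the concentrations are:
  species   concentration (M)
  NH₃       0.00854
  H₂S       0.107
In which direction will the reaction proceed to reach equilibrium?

(NH₄HS is a pure solid — omitted from Q.)
Q = [NH₃]·[H₂S] = (0.00854)·(0.107) = 9.14×10⁻⁴
Q = 9.14×10⁻⁴ > K = 1.77×10⁻⁴, so the reverse reaction proceeds.

reverse (toward reactants)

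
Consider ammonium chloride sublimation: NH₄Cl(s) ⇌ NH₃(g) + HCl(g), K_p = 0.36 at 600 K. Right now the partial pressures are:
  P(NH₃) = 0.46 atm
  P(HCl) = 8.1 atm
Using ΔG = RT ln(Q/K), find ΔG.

ΔG = 11.7 kJ/mol

(NH₄Cl is a pure solid — omitted from Q_p.)
Q_p = P(NH₃)·P(HCl) = (0.46)·(8.1) = 3.73
ΔG = RT ln(Q_p/K_p) = (8.314 J mol⁻¹ K⁻¹)(600 K) × ln(3.73/0.36)
   = (4.988 kJ/mol)(2.338) = 11.7 kJ/mol
ΔG > 0, so the forward reaction is non-spontaneous (proceeds in reverse).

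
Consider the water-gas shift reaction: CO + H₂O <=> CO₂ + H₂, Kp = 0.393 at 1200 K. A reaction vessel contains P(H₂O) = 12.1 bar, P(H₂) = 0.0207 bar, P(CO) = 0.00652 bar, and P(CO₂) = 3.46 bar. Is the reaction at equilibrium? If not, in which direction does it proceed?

reverse (toward reactants)

Qp = P(CO₂)·P(H₂) / (P(CO)·P(H₂O)) = (3.46)·(0.0207) / ((0.00652)·(12.1)) = 0.908
Qp = 0.908 > Kp = 0.393, so the reverse reaction proceeds.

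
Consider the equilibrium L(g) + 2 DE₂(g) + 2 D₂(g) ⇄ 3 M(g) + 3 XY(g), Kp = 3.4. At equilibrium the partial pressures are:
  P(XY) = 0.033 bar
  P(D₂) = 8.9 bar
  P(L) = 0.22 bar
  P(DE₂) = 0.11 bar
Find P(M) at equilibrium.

P(M) = 27 bar

At equilibrium, Kp = P(M)³·P(XY)³ / (P(L)·P(DE₂)²·P(D₂)²) = 3.4.
(P(M))³·(0.033)³ / ((0.22)·(0.11)²·(8.9)²) = 3.4
P(M)³ = 19900 ⇒ P(M) = 27 bar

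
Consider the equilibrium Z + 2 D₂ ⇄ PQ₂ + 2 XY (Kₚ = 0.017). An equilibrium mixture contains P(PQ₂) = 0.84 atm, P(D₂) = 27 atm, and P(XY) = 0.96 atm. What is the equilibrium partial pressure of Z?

P(Z) = 0.062 atm

At equilibrium, Kₚ = P(PQ₂)·P(XY)² / (P(Z)·P(D₂)²) = 0.017.
(0.84)·(0.96)² / ((P(Z))·(27)²) = 0.017
P(Z) = 0.0625 = 0.062 atm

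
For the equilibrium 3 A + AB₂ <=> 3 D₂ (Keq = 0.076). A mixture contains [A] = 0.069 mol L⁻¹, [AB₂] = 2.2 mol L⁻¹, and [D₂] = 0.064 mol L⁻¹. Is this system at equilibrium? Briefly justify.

Q = [D₂]³ / ([A]³·[AB₂]) = (0.064)³ / ((0.069)³·(2.2)) = 0.36
Q = 0.36 > Keq = 0.076: net reverse reaction.

no; Q > K, reaction proceeds in reverse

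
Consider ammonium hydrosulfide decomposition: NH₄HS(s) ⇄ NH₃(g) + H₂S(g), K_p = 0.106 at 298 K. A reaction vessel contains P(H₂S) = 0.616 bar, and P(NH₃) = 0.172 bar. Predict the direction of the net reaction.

(NH₄HS is a pure solid — omitted from Q_p.)
Q_p = P(NH₃)·P(H₂S) = (0.172)·(0.616) = 0.106
Q_p = 0.106 = K_p, so the system is already at equilibrium.

neither direction; the system is at equilibrium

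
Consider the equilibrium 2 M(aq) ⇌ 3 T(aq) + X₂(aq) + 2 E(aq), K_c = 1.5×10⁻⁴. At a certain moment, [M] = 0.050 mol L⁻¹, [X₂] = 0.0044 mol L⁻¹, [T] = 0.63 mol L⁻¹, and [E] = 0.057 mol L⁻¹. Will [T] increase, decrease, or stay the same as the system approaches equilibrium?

Q_c = [T]³·[X₂]·[E]² / [M]² = (0.63)³·(0.0044)·(0.057)² / (0.050)² = 0.0014
Q_c = 0.0014 > K_c = 1.5×10⁻⁴: net reverse reaction.
T is a product, so it decreases.

decrease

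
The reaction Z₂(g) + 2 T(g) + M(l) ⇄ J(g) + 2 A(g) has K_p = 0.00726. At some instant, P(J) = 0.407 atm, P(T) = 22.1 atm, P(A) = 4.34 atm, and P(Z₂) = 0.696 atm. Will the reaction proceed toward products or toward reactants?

in the reverse direction

(M is a pure liquid — omitted from Q_p.)
Q_p = P(J)·P(A)² / (P(Z₂)·P(T)²) = (0.407)·(4.34)² / ((0.696)·(22.1)²) = 0.0226
Q_p = 0.0226 > K_p = 0.00726, so the reverse reaction proceeds.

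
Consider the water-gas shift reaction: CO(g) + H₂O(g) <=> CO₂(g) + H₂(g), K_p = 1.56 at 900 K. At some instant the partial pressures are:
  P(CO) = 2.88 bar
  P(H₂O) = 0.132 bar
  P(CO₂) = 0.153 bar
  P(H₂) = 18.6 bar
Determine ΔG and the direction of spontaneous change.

Q_p = P(CO₂)·P(H₂) / (P(CO)·P(H₂O)) = (0.153)·(18.6) / ((2.88)·(0.132)) = 7.49
ΔG = RT ln(Q_p/K_p) = (8.314 J mol⁻¹ K⁻¹)(900 K) × ln(7.49/1.56)
   = (7.483 kJ/mol)(1.569) = 11.7 kJ/mol
ΔG > 0, so the forward reaction is non-spontaneous (proceeds in reverse).

ΔG = 11.7 kJ/mol; the forward reaction is non-spontaneous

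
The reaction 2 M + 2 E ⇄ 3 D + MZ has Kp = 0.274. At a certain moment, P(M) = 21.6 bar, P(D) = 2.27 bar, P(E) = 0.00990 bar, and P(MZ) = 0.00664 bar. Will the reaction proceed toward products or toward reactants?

reverse (toward reactants)

Qp = P(D)³·P(MZ) / (P(M)²·P(E)²) = (2.27)³·(0.00664) / ((21.6)²·(0.00990)²) = 1.70
Qp = 1.70 > Kp = 0.274, so the reverse reaction proceeds.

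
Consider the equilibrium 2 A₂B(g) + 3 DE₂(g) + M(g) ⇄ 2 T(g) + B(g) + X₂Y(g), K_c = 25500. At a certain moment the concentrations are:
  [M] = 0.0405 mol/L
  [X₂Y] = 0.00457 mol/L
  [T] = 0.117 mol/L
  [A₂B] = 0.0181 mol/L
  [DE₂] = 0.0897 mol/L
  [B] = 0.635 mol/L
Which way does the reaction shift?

Q_c = [T]²·[B]·[X₂Y] / ([A₂B]²·[DE₂]³·[M]) = (0.117)²·(0.635)·(0.00457) / ((0.0181)²·(0.0897)³·(0.0405)) = 4150
Q_c = 4150 < K_c = 25500, so the forward reaction proceeds.

to the right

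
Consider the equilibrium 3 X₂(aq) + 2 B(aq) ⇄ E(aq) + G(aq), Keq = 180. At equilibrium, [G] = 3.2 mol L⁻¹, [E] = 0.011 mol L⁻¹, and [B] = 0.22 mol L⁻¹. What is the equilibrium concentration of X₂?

[X₂] = 0.16 mol L⁻¹

At equilibrium, Keq = [E]·[G] / ([X₂]³·[B]²) = 180.
(0.011)·(3.2) / (([X₂])³·(0.22)²) = 180
[X₂]³ = 0.00404 ⇒ [X₂] = 0.16 mol L⁻¹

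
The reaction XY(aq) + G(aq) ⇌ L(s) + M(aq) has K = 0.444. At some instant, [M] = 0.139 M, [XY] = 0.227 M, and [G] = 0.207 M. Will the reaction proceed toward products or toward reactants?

(L is a pure solid — omitted from Q.)
Q = [M] / ([XY]·[G]) = (0.139) / ((0.227)·(0.207)) = 2.96
Q = 2.96 > K = 0.444, so the reverse reaction proceeds.

reverse (toward reactants)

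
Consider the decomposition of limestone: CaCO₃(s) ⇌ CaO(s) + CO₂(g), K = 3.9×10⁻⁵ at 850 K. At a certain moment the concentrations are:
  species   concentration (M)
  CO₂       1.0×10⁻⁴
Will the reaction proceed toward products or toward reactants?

(CaCO₃, CaO are pure solids — omitted from Q.)
Q = [CO₂] = 1.0×10⁻⁴
Q = 1.0×10⁻⁴ > K = 3.9×10⁻⁵, so the reverse reaction proceeds.

in the reverse direction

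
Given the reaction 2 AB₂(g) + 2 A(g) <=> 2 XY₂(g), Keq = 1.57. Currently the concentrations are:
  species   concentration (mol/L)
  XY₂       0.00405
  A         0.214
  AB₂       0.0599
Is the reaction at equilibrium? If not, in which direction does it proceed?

Q = [XY₂]² / ([AB₂]²·[A]²) = (0.00405)² / ((0.0599)²·(0.214)²) = 0.0998
Q = 0.0998 < Keq = 1.57, so the forward reaction proceeds.

forward (toward products)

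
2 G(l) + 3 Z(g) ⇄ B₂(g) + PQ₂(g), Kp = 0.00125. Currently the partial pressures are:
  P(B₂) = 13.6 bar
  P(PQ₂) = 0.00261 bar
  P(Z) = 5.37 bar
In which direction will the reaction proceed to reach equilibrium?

to the right

(G is a pure liquid — omitted from Qp.)
Qp = P(B₂)·P(PQ₂) / P(Z)³ = (13.6)·(0.00261) / (5.37)³ = 2.29×10⁻⁴
Qp = 2.29×10⁻⁴ < Kp = 0.00125, so the forward reaction proceeds.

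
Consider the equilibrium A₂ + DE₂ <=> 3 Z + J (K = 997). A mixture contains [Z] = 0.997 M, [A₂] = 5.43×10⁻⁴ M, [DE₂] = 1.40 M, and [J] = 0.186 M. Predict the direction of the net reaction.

Q = [Z]³·[J] / ([A₂]·[DE₂]) = (0.997)³·(0.186) / ((5.43×10⁻⁴)·(1.40)) = 242
Q = 242 < K = 997, so the forward reaction proceeds.

to the right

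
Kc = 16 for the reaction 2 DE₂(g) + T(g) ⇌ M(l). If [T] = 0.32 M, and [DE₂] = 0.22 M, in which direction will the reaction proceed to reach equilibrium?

(M is a pure liquid — omitted from Qc.)
Qc = 1 / ([DE₂]²·[T]) = 1 / ((0.22)²·(0.32)) = 65
Qc = 65 > Kc = 16, so the reverse reaction proceeds.

in the reverse direction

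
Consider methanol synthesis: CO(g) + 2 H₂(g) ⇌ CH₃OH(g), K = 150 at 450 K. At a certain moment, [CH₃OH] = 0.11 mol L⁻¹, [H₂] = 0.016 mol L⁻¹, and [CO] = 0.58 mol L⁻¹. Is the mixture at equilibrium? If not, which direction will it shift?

Q = [CH₃OH] / ([CO]·[H₂]²) = (0.11) / ((0.58)·(0.016)²) = 740
Q = 740 > K = 150: net reverse reaction.

no; Q > K, reaction proceeds in reverse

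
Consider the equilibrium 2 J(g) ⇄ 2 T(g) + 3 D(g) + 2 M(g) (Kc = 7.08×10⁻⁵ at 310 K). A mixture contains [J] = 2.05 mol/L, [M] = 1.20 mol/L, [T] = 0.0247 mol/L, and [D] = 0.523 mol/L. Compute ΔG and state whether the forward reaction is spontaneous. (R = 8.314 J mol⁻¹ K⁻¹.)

Qc = [T]²·[D]³·[M]² / [J]² = (0.0247)²·(0.523)³·(1.20)² / (2.05)² = 2.99×10⁻⁵
ΔG = RT ln(Qc/Kc) = (8.314 J mol⁻¹ K⁻¹)(310 K) × ln(2.99×10⁻⁵/7.08×10⁻⁵)
   = (2.577 kJ/mol)(-0.8620) = -2.22 kJ/mol
ΔG < 0, so the forward reaction is spontaneous (proceeds forward).

ΔG = -2.22 kJ/mol; the forward reaction is spontaneous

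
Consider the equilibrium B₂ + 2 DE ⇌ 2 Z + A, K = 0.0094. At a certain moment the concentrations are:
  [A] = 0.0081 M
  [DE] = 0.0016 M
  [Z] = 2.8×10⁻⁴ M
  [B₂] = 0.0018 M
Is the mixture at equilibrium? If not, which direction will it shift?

no; Q > K, reaction proceeds in reverse

Q = [Z]²·[A] / ([B₂]·[DE]²) = (2.8×10⁻⁴)²·(0.0081) / ((0.0018)·(0.0016)²) = 0.14
Q = 0.14 > K = 0.0094: net reverse reaction.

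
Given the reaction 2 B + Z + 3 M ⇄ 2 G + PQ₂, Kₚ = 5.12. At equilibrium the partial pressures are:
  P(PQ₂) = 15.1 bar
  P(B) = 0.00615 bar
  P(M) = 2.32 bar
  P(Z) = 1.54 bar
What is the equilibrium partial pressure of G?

P(G) = 0.0157 bar

At equilibrium, Kₚ = P(G)²·P(PQ₂) / (P(B)²·P(Z)·P(M)³) = 5.12.
(P(G))²·(15.1) / ((0.00615)²·(1.54)·(2.32)³) = 5.12
P(G)² = 2.47×10⁻⁴ ⇒ P(G) = 0.0157 bar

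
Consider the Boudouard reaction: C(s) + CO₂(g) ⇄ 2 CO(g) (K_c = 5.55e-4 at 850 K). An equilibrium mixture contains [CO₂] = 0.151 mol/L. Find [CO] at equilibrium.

(C is a pure solid — omitted from K_c.)
At equilibrium, K_c = [CO]² / [CO₂] = 5.55e-4.
([CO])² / (0.151) = 5.55e-4
[CO]² = 8.38e-5 ⇒ [CO] = 0.00915 mol/L

[CO] = 0.00915 mol/L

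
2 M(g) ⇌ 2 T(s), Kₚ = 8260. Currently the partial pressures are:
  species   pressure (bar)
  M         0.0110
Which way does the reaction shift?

no net change (already at equilibrium)

(T is a pure solid — omitted from Qₚ.)
Qₚ = 1 / P(M)² = 1 / (0.0110)² = 8260
Qₚ = 8260 = Kₚ, so the system is already at equilibrium.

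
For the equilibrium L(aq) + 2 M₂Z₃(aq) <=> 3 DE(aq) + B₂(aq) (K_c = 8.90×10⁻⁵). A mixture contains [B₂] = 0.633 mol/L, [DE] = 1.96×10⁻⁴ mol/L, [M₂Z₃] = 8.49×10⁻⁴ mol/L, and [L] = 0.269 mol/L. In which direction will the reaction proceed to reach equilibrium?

Q_c = [DE]³·[B₂] / ([L]·[M₂Z₃]²) = (1.96×10⁻⁴)³·(0.633) / ((0.269)·(8.49×10⁻⁴)²) = 2.46×10⁻⁵
Q_c = 2.46×10⁻⁵ < K_c = 8.90×10⁻⁵, so the forward reaction proceeds.

in the forward direction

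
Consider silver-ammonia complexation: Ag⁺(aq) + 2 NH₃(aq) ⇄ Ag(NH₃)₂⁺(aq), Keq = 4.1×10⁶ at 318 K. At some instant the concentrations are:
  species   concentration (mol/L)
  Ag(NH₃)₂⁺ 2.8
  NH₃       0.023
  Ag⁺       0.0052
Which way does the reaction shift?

in the forward direction

Q = [Ag(NH₃)₂⁺] / ([Ag⁺]·[NH₃]²) = (2.8) / ((0.0052)·(0.023)²) = 1.0×10⁶
Q = 1.0×10⁶ < Keq = 4.1×10⁶, so the forward reaction proceeds.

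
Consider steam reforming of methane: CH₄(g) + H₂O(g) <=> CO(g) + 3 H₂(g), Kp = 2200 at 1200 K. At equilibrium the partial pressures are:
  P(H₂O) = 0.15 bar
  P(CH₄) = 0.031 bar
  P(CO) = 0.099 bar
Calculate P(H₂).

P(H₂) = 4.7 bar

At equilibrium, Kp = P(CO)·P(H₂)³ / (P(CH₄)·P(H₂O)) = 2200.
(0.099)·(P(H₂))³ / ((0.031)·(0.15)) = 2200
P(H₂)³ = 103 ⇒ P(H₂) = 4.7 bar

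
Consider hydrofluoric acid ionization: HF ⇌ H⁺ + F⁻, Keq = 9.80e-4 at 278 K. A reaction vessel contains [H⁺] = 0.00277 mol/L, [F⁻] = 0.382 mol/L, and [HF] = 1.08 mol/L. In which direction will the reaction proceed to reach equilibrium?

at equilibrium

Q = [H⁺]·[F⁻] / [HF] = (0.00277)·(0.382) / (1.08) = 9.80e-4
Q = 9.80e-4 = Keq, so the system is already at equilibrium.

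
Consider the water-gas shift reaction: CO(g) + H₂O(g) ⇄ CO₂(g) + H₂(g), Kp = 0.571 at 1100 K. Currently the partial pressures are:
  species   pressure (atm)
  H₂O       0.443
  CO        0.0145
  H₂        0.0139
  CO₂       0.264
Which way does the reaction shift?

neither direction; the system is at equilibrium

Qp = P(CO₂)·P(H₂) / (P(CO)·P(H₂O)) = (0.264)·(0.0139) / ((0.0145)·(0.443)) = 0.571
Qp = 0.571 = Kp, so the system is already at equilibrium.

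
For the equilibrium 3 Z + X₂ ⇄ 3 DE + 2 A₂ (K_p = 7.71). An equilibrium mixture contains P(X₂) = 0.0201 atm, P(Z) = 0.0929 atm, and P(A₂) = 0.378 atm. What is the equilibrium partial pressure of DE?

At equilibrium, K_p = P(DE)³·P(A₂)² / (P(Z)³·P(X₂)) = 7.71.
(P(DE))³·(0.378)² / ((0.0929)³·(0.0201)) = 7.71
P(DE)³ = 8.70×10⁻⁴ ⇒ P(DE) = 0.0954 atm

P(DE) = 0.0954 atm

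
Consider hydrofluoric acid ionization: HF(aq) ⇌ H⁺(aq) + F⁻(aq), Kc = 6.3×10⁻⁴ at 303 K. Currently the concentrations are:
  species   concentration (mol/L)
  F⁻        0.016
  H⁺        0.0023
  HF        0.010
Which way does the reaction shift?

Qc = [H⁺]·[F⁻] / [HF] = (0.0023)·(0.016) / (0.010) = 0.0037
Qc = 0.0037 > Kc = 6.3×10⁻⁴, so the reverse reaction proceeds.

toward reactants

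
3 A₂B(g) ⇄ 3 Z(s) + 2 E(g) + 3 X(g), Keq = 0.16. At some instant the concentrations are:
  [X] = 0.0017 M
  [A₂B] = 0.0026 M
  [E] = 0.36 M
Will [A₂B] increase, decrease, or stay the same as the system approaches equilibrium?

decrease

(Z is a pure solid — omitted from Q.)
Q = [E]²·[X]³ / [A₂B]³ = (0.36)²·(0.0017)³ / (0.0026)³ = 0.036
Q = 0.036 < Keq = 0.16: net forward reaction.
A₂B is a reactant, so it decreases.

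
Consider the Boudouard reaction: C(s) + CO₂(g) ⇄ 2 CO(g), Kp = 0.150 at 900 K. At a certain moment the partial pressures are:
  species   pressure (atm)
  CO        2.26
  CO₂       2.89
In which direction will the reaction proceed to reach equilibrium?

reverse (toward reactants)

(C is a pure solid — omitted from Qp.)
Qp = P(CO)² / P(CO₂) = (2.26)² / (2.89) = 1.77
Qp = 1.77 > Kp = 0.150, so the reverse reaction proceeds.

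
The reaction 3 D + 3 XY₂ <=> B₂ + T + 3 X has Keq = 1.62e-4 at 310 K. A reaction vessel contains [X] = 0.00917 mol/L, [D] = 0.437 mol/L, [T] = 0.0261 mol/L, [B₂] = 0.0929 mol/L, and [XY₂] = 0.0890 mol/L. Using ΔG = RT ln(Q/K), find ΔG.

ΔG = -4.20 kJ/mol

Q = [B₂]·[T]·[X]³ / ([D]³·[XY₂]³) = (0.0929)·(0.0261)·(0.00917)³ / ((0.437)³·(0.0890)³) = 3.18e-5
ΔG = RT ln(Q/Keq) = (8.314 J mol⁻¹ K⁻¹)(310 K) × ln(3.18e-5/1.62e-4)
   = (2.577 kJ/mol)(-1.628) = -4.20 kJ/mol
ΔG < 0, so the forward reaction is spontaneous (proceeds forward).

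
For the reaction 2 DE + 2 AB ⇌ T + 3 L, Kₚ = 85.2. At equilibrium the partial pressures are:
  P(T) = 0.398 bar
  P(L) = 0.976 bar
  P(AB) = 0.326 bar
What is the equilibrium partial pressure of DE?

P(DE) = 0.202 bar

At equilibrium, Kₚ = P(T)·P(L)³ / (P(DE)²·P(AB)²) = 85.2.
(0.398)·(0.976)³ / ((P(DE))²·(0.326)²) = 85.2
P(DE)² = 0.0409 ⇒ P(DE) = 0.202 bar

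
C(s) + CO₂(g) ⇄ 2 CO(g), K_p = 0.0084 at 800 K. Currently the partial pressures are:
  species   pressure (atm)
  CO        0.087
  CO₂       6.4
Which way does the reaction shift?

(C is a pure solid — omitted from Q_p.)
Q_p = P(CO)² / P(CO₂) = (0.087)² / (6.4) = 0.0012
Q_p = 0.0012 < K_p = 0.0084, so the forward reaction proceeds.

to the right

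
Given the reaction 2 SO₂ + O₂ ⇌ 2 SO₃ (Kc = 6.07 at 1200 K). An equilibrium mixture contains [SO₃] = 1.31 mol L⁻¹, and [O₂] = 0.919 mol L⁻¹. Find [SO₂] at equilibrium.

[SO₂] = 0.555 mol L⁻¹

At equilibrium, Kc = [SO₃]² / ([SO₂]²·[O₂]) = 6.07.
(1.31)² / (([SO₂])²·(0.919)) = 6.07
[SO₂]² = 0.308 ⇒ [SO₂] = 0.555 mol L⁻¹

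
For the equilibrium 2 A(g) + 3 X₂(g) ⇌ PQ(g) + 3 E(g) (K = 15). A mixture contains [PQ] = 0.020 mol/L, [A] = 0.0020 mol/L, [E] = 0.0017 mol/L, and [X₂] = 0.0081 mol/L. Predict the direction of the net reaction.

toward reactants

Q = [PQ]·[E]³ / ([A]²·[X₂]³) = (0.020)·(0.0017)³ / ((0.0020)²·(0.0081)³) = 46
Q = 46 > K = 15, so the reverse reaction proceeds.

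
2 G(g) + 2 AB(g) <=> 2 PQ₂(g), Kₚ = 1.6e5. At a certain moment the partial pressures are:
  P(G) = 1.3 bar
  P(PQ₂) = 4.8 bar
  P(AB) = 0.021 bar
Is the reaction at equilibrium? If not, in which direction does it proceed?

Qₚ = P(PQ₂)² / (P(G)²·P(AB)²) = (4.8)² / ((1.3)²·(0.021)²) = 31000
Qₚ = 31000 < Kₚ = 1.6e5, so the forward reaction proceeds.

toward products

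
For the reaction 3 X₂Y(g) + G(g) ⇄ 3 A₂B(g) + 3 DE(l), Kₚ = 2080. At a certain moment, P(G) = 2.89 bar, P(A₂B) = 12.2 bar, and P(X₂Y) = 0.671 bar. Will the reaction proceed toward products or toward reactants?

(DE is a pure liquid — omitted from Qₚ.)
Qₚ = P(A₂B)³ / (P(X₂Y)³·P(G)) = (12.2)³ / ((0.671)³·(2.89)) = 2080
Qₚ = 2080 = Kₚ, so the system is already at equilibrium.

at equilibrium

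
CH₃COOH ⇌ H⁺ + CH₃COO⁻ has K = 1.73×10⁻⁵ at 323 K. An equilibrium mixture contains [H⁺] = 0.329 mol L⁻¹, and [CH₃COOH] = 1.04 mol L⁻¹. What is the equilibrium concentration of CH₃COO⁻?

At equilibrium, K = [H⁺]·[CH₃COO⁻] / [CH₃COOH] = 1.73×10⁻⁵.
(0.329)·([CH₃COO⁻]) / (1.04) = 1.73×10⁻⁵
[CH₃COO⁻] = 5.47×10⁻⁵ mol L⁻¹

[CH₃COO⁻] = 5.47×10⁻⁵ mol L⁻¹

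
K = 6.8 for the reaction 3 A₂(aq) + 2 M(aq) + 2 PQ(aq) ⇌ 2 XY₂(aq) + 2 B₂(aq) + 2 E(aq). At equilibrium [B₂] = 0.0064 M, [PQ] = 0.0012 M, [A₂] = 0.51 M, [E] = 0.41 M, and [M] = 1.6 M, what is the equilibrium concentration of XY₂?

At equilibrium, K = [XY₂]²·[B₂]²·[E]² / ([A₂]³·[M]²·[PQ]²) = 6.8.
([XY₂])²·(0.0064)²·(0.41)² / ((0.51)³·(1.6)²·(0.0012)²) = 6.8
[XY₂]² = 0.483 ⇒ [XY₂] = 0.69 M

[XY₂] = 0.69 M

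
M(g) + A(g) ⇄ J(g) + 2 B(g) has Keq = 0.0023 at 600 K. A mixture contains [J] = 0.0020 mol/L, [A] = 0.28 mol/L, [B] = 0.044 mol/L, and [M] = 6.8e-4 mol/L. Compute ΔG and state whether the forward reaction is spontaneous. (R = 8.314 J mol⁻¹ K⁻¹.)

ΔG = 10.9 kJ/mol; the forward reaction is non-spontaneous

Q = [J]·[B]² / ([M]·[A]) = (0.0020)·(0.044)² / ((6.8e-4)·(0.28)) = 0.0203
ΔG = RT ln(Q/Keq) = (8.314 J mol⁻¹ K⁻¹)(600 K) × ln(0.0203/0.0023)
   = (4.988 kJ/mol)(2.178) = 10.9 kJ/mol
ΔG > 0, so the forward reaction is non-spontaneous (proceeds in reverse).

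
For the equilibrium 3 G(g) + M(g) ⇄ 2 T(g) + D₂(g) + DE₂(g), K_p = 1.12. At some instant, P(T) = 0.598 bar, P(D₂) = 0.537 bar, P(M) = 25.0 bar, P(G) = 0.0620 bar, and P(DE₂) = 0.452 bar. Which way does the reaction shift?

in the reverse direction

Q_p = P(T)²·P(D₂)·P(DE₂) / (P(G)³·P(M)) = (0.598)²·(0.537)·(0.452) / ((0.0620)³·(25.0)) = 14.6
Q_p = 14.6 > K_p = 1.12, so the reverse reaction proceeds.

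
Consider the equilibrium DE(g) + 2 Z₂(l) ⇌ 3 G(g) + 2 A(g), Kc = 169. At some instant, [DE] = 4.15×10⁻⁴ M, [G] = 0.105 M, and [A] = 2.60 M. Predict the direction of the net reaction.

(Z₂ is a pure liquid — omitted from Qc.)
Qc = [G]³·[A]² / [DE] = (0.105)³·(2.60)² / (4.15×10⁻⁴) = 18.9
Qc = 18.9 < Kc = 169, so the forward reaction proceeds.

to the right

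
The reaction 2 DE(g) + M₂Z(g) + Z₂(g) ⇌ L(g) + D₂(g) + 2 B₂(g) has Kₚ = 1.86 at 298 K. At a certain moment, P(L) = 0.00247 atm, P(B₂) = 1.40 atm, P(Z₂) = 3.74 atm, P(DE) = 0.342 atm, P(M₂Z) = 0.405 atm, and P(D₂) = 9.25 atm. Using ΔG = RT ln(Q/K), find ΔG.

Qₚ = P(L)·P(D₂)·P(B₂)² / (P(DE)²·P(M₂Z)·P(Z₂)) = (0.00247)·(9.25)·(1.40)² / ((0.342)²·(0.405)·(3.74)) = 0.253
ΔG = RT ln(Qₚ/Kₚ) = (8.314 J mol⁻¹ K⁻¹)(298 K) × ln(0.253/1.86)
   = (2.478 kJ/mol)(-1.995) = -4.94 kJ/mol
ΔG < 0, so the forward reaction is spontaneous (proceeds forward).

ΔG = -4.94 kJ/mol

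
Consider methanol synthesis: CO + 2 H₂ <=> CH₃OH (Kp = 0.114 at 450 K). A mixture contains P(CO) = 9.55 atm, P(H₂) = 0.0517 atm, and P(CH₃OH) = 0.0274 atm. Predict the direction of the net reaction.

Qp = P(CH₃OH) / (P(CO)·P(H₂)²) = (0.0274) / ((9.55)·(0.0517)²) = 1.07
Qp = 1.07 > Kp = 0.114, so the reverse reaction proceeds.

in the reverse direction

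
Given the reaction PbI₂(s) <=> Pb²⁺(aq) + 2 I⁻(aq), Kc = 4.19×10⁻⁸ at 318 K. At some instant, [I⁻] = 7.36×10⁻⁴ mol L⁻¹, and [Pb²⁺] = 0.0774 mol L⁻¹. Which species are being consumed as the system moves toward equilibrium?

(PbI₂ is a pure solid — omitted from Qc.)
Qc = [Pb²⁺]·[I⁻]² = (0.0774)·(7.36×10⁻⁴)² = 4.19×10⁻⁸
Qc = 4.19×10⁻⁸ = Kc; the system is at equilibrium.

none (at equilibrium)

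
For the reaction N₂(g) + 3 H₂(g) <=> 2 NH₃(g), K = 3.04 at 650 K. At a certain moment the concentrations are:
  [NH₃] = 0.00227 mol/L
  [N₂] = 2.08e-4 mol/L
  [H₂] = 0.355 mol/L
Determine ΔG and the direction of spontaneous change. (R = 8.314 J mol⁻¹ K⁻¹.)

Q = [NH₃]² / ([N₂]·[H₂]³) = (0.00227)² / ((2.08e-4)·(0.355)³) = 0.554
ΔG = RT ln(Q/K) = (8.314 J mol⁻¹ K⁻¹)(650 K) × ln(0.554/3.04)
   = (5.404 kJ/mol)(-1.702) = -9.20 kJ/mol
ΔG < 0, so the forward reaction is spontaneous (proceeds forward).

ΔG = -9.20 kJ/mol; the forward reaction is spontaneous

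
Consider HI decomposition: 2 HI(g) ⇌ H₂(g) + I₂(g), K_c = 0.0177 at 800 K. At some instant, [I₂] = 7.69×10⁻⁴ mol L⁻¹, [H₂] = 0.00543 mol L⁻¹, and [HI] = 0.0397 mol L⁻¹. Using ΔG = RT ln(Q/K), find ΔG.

ΔG = -12.6 kJ/mol

Q_c = [H₂]·[I₂] / [HI]² = (0.00543)·(7.69×10⁻⁴) / (0.0397)² = 0.00265
ΔG = RT ln(Q_c/K_c) = (8.314 J mol⁻¹ K⁻¹)(800 K) × ln(0.00265/0.0177)
   = (6.651 kJ/mol)(-1.899) = -12.6 kJ/mol
ΔG < 0, so the forward reaction is spontaneous (proceeds forward).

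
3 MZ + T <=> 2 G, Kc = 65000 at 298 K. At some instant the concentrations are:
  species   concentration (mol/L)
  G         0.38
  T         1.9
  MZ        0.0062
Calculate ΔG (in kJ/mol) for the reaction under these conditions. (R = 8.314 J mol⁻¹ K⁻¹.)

Qc = [G]² / ([MZ]³·[T]) = (0.38)² / ((0.0062)³·(1.9)) = 3.19e5
ΔG = RT ln(Qc/Kc) = (8.314 J mol⁻¹ K⁻¹)(298 K) × ln(3.19e5/65000)
   = (2.478 kJ/mol)(1.591) = 3.94 kJ/mol
ΔG > 0, so the forward reaction is non-spontaneous (proceeds in reverse).

ΔG = 3.94 kJ/mol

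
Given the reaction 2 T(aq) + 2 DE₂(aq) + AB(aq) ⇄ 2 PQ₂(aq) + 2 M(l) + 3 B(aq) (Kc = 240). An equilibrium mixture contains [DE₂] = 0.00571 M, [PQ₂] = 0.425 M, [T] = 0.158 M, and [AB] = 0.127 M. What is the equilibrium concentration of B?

[B] = 0.0516 M

(M is a pure liquid — omitted from Kc.)
At equilibrium, Kc = [PQ₂]²·[B]³ / ([T]²·[DE₂]²·[AB]) = 240.
(0.425)²·([B])³ / ((0.158)²·(0.00571)²·(0.127)) = 240
[B]³ = 1.37e-4 ⇒ [B] = 0.0516 M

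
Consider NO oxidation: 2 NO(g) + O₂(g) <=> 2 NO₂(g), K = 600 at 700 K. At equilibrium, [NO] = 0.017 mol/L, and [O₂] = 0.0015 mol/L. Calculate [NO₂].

At equilibrium, K = [NO₂]² / ([NO]²·[O₂]) = 600.
([NO₂])² / ((0.017)²·(0.0015)) = 600
[NO₂]² = 2.60×10⁻⁴ ⇒ [NO₂] = 0.016 mol/L

[NO₂] = 0.016 mol/L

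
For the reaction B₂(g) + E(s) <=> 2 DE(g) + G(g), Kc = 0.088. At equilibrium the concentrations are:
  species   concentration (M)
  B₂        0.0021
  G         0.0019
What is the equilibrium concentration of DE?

[DE] = 0.31 M

(E is a pure solid — omitted from Kc.)
At equilibrium, Kc = [DE]²·[G] / [B₂] = 0.088.
([DE])²·(0.0019) / (0.0021) = 0.088
[DE]² = 0.0973 ⇒ [DE] = 0.31 M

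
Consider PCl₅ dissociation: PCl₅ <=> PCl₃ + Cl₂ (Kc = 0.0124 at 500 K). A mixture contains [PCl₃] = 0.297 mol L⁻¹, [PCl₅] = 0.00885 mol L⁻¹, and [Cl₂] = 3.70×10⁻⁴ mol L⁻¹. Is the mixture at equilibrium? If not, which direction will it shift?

Qc = [PCl₃]·[Cl₂] / [PCl₅] = (0.297)·(3.70×10⁻⁴) / (0.00885) = 0.0124
Qc = 0.0124 = Kc; the system is at equilibrium.

yes, at equilibrium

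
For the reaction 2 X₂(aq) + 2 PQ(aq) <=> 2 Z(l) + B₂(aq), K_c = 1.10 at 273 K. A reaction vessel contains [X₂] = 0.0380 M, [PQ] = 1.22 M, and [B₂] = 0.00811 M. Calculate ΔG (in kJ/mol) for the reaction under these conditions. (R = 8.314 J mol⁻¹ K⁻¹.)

ΔG = 2.80 kJ/mol

(Z is a pure liquid — omitted from Q_c.)
Q_c = [B₂] / ([X₂]²·[PQ]²) = (0.00811) / ((0.0380)²·(1.22)²) = 3.77
ΔG = RT ln(Q_c/K_c) = (8.314 J mol⁻¹ K⁻¹)(273 K) × ln(3.77/1.10)
   = (2.270 kJ/mol)(1.232) = 2.80 kJ/mol
ΔG > 0, so the forward reaction is non-spontaneous (proceeds in reverse).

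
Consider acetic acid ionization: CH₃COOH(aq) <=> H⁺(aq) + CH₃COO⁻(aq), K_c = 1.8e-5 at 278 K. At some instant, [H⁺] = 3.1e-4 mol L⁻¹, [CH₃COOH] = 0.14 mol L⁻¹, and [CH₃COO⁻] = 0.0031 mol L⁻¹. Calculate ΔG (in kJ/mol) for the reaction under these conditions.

ΔG = -2.23 kJ/mol

Q_c = [H⁺]·[CH₃COO⁻] / [CH₃COOH] = (3.1e-4)·(0.0031) / (0.14) = 6.86e-6
ΔG = RT ln(Q_c/K_c) = (8.314 J mol⁻¹ K⁻¹)(278 K) × ln(6.86e-6/1.8e-5)
   = (2.311 kJ/mol)(-0.9647) = -2.23 kJ/mol
ΔG < 0, so the forward reaction is spontaneous (proceeds forward).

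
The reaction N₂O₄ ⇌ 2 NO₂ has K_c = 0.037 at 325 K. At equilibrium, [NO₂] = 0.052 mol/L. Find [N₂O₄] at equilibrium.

[N₂O₄] = 0.073 mol/L

At equilibrium, K_c = [NO₂]² / [N₂O₄] = 0.037.
(0.052)² / ([N₂O₄]) = 0.037
[N₂O₄] = 0.0731 = 0.073 mol/L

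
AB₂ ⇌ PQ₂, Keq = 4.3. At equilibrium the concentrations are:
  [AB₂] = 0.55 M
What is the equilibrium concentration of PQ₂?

At equilibrium, Keq = [PQ₂] / [AB₂] = 4.3.
([PQ₂]) / (0.55) = 4.3
[PQ₂] = 2.37 = 2.4 M

[PQ₂] = 2.4 M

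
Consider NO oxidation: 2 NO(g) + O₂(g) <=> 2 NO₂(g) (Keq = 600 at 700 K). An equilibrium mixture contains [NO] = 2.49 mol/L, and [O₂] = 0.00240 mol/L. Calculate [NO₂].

[NO₂] = 2.99 mol/L

At equilibrium, Keq = [NO₂]² / ([NO]²·[O₂]) = 600.
([NO₂])² / ((2.49)²·(0.00240)) = 600
[NO₂]² = 8.93 ⇒ [NO₂] = 2.99 mol/L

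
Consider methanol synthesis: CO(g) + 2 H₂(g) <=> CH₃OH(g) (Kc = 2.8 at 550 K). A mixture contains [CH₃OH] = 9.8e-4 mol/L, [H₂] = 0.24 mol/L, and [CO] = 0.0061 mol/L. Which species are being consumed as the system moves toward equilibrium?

Qc = [CH₃OH] / ([CO]·[H₂]²) = (9.8e-4) / ((0.0061)·(0.24)²) = 2.8
Qc = 2.8 = Kc; the system is at equilibrium.

none (at equilibrium)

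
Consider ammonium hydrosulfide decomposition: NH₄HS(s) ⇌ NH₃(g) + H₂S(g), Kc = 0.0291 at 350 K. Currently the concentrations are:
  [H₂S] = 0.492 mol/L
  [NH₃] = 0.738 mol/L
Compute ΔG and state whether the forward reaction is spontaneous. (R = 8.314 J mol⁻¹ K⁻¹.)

(NH₄HS is a pure solid — omitted from Qc.)
Qc = [NH₃]·[H₂S] = (0.738)·(0.492) = 0.363
ΔG = RT ln(Qc/Kc) = (8.314 J mol⁻¹ K⁻¹)(350 K) × ln(0.363/0.0291)
   = (2.910 kJ/mol)(2.524) = 7.34 kJ/mol
ΔG > 0, so the forward reaction is non-spontaneous (proceeds in reverse).

ΔG = 7.34 kJ/mol; the forward reaction is non-spontaneous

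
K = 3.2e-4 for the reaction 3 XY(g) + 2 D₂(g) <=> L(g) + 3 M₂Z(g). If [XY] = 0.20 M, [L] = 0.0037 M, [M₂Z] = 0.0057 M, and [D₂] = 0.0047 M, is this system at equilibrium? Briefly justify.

Q = [L]·[M₂Z]³ / ([XY]³·[D₂]²) = (0.0037)·(0.0057)³ / ((0.20)³·(0.0047)²) = 0.0039
Q = 0.0039 > K = 3.2e-4: net reverse reaction.

no; Q > K, reaction proceeds in reverse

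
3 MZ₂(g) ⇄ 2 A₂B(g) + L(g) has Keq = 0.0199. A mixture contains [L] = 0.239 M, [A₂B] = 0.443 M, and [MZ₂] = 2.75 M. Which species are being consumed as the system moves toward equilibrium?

MZ₂ (reactants)

Q = [A₂B]²·[L] / [MZ₂]³ = (0.443)²·(0.239) / (2.75)³ = 0.00226
Q = 0.00226 < Keq = 0.0199: net forward reaction.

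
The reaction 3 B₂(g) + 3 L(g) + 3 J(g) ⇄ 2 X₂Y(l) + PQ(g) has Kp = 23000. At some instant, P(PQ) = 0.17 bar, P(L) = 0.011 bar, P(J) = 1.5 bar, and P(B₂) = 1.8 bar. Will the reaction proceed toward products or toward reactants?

(X₂Y is a pure liquid — omitted from Qp.)
Qp = P(PQ) / (P(B₂)³·P(L)³·P(J)³) = (0.17) / ((1.8)³·(0.011)³·(1.5)³) = 6500
Qp = 6500 < Kp = 23000, so the forward reaction proceeds.

to the right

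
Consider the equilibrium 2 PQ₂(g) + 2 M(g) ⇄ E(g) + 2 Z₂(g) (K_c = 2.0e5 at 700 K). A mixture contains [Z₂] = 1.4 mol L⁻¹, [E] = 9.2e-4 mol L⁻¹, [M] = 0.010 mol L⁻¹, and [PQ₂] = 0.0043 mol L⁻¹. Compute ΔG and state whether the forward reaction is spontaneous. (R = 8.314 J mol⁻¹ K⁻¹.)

Q_c = [E]·[Z₂]² / ([PQ₂]²·[M]²) = (9.2e-4)·(1.4)² / ((0.0043)²·(0.010)²) = 9.75e5
ΔG = RT ln(Q_c/K_c) = (8.314 J mol⁻¹ K⁻¹)(700 K) × ln(9.75e5/2.0e5)
   = (5.820 kJ/mol)(1.584) = 9.22 kJ/mol
ΔG > 0, so the forward reaction is non-spontaneous (proceeds in reverse).

ΔG = 9.22 kJ/mol; the forward reaction is non-spontaneous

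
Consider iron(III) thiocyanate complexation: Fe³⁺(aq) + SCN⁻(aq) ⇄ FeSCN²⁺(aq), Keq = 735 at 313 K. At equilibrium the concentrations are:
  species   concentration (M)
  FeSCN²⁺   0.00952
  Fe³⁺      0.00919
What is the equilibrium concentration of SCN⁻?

[SCN⁻] = 0.00141 M

At equilibrium, Keq = [FeSCN²⁺] / ([Fe³⁺]·[SCN⁻]) = 735.
(0.00952) / ((0.00919)·([SCN⁻])) = 735
[SCN⁻] = 0.00141 M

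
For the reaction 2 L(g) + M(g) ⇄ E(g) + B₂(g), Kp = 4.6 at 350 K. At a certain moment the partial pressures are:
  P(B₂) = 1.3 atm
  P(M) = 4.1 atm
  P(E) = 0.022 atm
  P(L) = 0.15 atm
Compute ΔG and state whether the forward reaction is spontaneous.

ΔG = -7.85 kJ/mol; the forward reaction is spontaneous

Qp = P(E)·P(B₂) / (P(L)²·P(M)) = (0.022)·(1.3) / ((0.15)²·(4.1)) = 0.310
ΔG = RT ln(Qp/Kp) = (8.314 J mol⁻¹ K⁻¹)(350 K) × ln(0.310/4.6)
   = (2.910 kJ/mol)(-2.697) = -7.85 kJ/mol
ΔG < 0, so the forward reaction is spontaneous (proceeds forward).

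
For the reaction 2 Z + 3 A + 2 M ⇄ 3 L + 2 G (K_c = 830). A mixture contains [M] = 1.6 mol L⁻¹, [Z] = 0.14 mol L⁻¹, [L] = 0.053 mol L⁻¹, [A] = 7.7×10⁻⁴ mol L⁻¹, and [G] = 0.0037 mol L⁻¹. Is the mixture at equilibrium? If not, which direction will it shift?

no; Q < K, reaction proceeds forward

Q_c = [L]³·[G]² / ([Z]²·[A]³·[M]²) = (0.053)³·(0.0037)² / ((0.14)²·(7.7×10⁻⁴)³·(1.6)²) = 89
Q_c = 89 < K_c = 830: net forward reaction.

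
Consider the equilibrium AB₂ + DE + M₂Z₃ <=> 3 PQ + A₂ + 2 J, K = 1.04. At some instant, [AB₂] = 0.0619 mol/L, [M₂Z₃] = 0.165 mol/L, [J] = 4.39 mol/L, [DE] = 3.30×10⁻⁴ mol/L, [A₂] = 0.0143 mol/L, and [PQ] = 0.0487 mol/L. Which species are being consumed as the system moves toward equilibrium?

PQ, A₂, J (products)

Q = [PQ]³·[A₂]·[J]² / ([AB₂]·[DE]·[M₂Z₃]) = (0.0487)³·(0.0143)·(4.39)² / ((0.0619)·(3.30×10⁻⁴)·(0.165)) = 9.44
Q = 9.44 > K = 1.04: net reverse reaction.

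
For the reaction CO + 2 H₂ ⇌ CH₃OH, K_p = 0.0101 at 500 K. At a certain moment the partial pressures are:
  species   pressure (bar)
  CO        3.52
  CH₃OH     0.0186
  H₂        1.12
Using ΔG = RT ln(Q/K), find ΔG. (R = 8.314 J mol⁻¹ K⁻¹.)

Q_p = P(CH₃OH) / (P(CO)·P(H₂)²) = (0.0186) / ((3.52)·(1.12)²) = 0.00421
ΔG = RT ln(Q_p/K_p) = (8.314 J mol⁻¹ K⁻¹)(500 K) × ln(0.00421/0.0101)
   = (4.157 kJ/mol)(-0.8751) = -3.64 kJ/mol
ΔG < 0, so the forward reaction is spontaneous (proceeds forward).

ΔG = -3.64 kJ/mol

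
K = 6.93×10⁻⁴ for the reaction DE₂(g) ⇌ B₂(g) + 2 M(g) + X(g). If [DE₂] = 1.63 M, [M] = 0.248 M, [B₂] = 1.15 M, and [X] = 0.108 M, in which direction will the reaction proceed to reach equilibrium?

reverse (toward reactants)

Q = [B₂]·[M]²·[X] / [DE₂] = (1.15)·(0.248)²·(0.108) / (1.63) = 0.00469
Q = 0.00469 > K = 6.93×10⁻⁴, so the reverse reaction proceeds.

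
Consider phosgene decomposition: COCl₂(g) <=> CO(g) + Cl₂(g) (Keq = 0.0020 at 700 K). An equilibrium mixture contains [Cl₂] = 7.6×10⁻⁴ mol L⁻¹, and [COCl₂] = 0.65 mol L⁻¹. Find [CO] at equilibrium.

At equilibrium, Keq = [CO]·[Cl₂] / [COCl₂] = 0.0020.
([CO])·(7.6×10⁻⁴) / (0.65) = 0.0020
[CO] = 1.71 = 1.7 mol L⁻¹

[CO] = 1.7 mol L⁻¹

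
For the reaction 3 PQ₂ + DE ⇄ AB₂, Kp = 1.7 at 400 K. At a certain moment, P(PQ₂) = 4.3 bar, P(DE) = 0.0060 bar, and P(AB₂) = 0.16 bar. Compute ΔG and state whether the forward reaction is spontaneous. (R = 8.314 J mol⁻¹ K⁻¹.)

Qp = P(AB₂) / (P(PQ₂)³·P(DE)) = (0.16) / ((4.3)³·(0.0060)) = 0.335
ΔG = RT ln(Qp/Kp) = (8.314 J mol⁻¹ K⁻¹)(400 K) × ln(0.335/1.7)
   = (3.326 kJ/mol)(-1.624) = -5.40 kJ/mol
ΔG < 0, so the forward reaction is spontaneous (proceeds forward).

ΔG = -5.40 kJ/mol; the forward reaction is spontaneous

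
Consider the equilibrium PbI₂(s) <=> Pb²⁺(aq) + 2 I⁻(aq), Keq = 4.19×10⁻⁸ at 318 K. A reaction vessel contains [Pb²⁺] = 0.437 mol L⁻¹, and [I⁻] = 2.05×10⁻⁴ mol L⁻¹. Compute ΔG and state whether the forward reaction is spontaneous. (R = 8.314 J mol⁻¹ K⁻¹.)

ΔG = -2.18 kJ/mol; the forward reaction is spontaneous

(PbI₂ is a pure solid — omitted from Q.)
Q = [Pb²⁺]·[I⁻]² = (0.437)·(2.05×10⁻⁴)² = 1.84×10⁻⁸
ΔG = RT ln(Q/Keq) = (8.314 J mol⁻¹ K⁻¹)(318 K) × ln(1.84×10⁻⁸/4.19×10⁻⁸)
   = (2.644 kJ/mol)(-0.8229) = -2.18 kJ/mol
ΔG < 0, so the forward reaction is spontaneous (proceeds forward).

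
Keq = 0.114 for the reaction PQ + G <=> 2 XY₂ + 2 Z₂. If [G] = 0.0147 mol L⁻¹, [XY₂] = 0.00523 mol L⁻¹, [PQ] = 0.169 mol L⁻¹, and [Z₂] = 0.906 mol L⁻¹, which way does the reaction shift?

Q = [XY₂]²·[Z₂]² / ([PQ]·[G]) = (0.00523)²·(0.906)² / ((0.169)·(0.0147)) = 0.00904
Q = 0.00904 < Keq = 0.114, so the forward reaction proceeds.

to the right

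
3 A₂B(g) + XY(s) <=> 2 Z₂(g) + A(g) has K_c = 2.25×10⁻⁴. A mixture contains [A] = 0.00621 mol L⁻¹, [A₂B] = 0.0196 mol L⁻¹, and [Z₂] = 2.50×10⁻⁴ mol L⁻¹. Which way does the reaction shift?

to the right

(XY is a pure solid — omitted from Q_c.)
Q_c = [Z₂]²·[A] / [A₂B]³ = (2.50×10⁻⁴)²·(0.00621) / (0.0196)³ = 5.15×10⁻⁵
Q_c = 5.15×10⁻⁵ < K_c = 2.25×10⁻⁴, so the forward reaction proceeds.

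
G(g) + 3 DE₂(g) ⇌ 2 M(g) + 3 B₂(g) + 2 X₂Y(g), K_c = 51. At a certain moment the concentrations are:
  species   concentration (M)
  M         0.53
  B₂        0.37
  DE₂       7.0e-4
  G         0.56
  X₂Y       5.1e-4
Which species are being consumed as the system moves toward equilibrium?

Q_c = [M]²·[B₂]³·[X₂Y]² / ([G]·[DE₂]³) = (0.53)²·(0.37)³·(5.1e-4)² / ((0.56)·(7.0e-4)³) = 19
Q_c = 19 < K_c = 51: net forward reaction.

G, DE₂ (reactants)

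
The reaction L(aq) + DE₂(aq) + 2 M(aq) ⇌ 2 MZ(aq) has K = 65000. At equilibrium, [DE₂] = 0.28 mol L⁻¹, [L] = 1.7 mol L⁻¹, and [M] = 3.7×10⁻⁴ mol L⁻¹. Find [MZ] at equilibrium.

[MZ] = 0.065 mol L⁻¹

At equilibrium, K = [MZ]² / ([L]·[DE₂]·[M]²) = 65000.
([MZ])² / ((1.7)·(0.28)·(3.7×10⁻⁴)²) = 65000
[MZ]² = 0.00424 ⇒ [MZ] = 0.065 mol L⁻¹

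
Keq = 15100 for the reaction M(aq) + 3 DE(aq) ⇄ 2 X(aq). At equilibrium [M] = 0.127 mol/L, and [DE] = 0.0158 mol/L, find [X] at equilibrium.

At equilibrium, Keq = [X]² / ([M]·[DE]³) = 15100.
([X])² / ((0.127)·(0.0158)³) = 15100
[X]² = 0.00756 ⇒ [X] = 0.0870 mol/L

[X] = 0.0870 mol/L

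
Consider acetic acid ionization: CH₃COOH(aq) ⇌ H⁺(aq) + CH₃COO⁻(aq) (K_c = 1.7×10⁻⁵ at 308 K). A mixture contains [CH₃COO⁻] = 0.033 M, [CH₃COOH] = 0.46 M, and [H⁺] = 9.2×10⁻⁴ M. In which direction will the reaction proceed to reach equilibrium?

toward reactants

Q_c = [H⁺]·[CH₃COO⁻] / [CH₃COOH] = (9.2×10⁻⁴)·(0.033) / (0.46) = 6.6×10⁻⁵
Q_c = 6.6×10⁻⁵ > K_c = 1.7×10⁻⁵, so the reverse reaction proceeds.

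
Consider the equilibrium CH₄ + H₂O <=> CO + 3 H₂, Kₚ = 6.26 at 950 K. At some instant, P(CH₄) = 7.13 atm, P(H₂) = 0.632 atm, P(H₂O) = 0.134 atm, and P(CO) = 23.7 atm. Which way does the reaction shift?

neither direction; the system is at equilibrium

Qₚ = P(CO)·P(H₂)³ / (P(CH₄)·P(H₂O)) = (23.7)·(0.632)³ / ((7.13)·(0.134)) = 6.26
Qₚ = 6.26 = Kₚ, so the system is already at equilibrium.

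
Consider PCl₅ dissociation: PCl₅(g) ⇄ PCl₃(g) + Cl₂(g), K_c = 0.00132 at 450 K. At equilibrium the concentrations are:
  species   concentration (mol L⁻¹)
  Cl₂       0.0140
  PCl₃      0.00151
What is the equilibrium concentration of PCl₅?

At equilibrium, K_c = [PCl₃]·[Cl₂] / [PCl₅] = 0.00132.
(0.00151)·(0.0140) / ([PCl₅]) = 0.00132
[PCl₅] = 0.0160 mol L⁻¹

[PCl₅] = 0.0160 mol L⁻¹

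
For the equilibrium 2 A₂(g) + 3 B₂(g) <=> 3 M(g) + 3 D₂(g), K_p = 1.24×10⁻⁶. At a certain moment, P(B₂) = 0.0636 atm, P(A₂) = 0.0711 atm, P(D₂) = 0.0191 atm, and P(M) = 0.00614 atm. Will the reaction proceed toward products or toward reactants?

Q_p = P(M)³·P(D₂)³ / (P(A₂)²·P(B₂)³) = (0.00614)³·(0.0191)³ / ((0.0711)²·(0.0636)³) = 1.24×10⁻⁶
Q_p = 1.24×10⁻⁶ = K_p, so the system is already at equilibrium.

at equilibrium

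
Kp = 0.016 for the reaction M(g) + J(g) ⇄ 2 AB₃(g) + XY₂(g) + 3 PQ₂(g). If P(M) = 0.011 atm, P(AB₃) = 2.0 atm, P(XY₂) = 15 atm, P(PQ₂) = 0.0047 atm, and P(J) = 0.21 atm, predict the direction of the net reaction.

in the forward direction

Qp = P(AB₃)²·P(XY₂)·P(PQ₂)³ / (P(M)·P(J)) = (2.0)²·(15)·(0.0047)³ / ((0.011)·(0.21)) = 0.0027
Qp = 0.0027 < Kp = 0.016, so the forward reaction proceeds.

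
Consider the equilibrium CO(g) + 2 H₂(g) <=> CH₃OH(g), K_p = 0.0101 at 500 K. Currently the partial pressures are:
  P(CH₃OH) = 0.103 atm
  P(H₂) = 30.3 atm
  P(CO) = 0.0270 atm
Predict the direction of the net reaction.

Q_p = P(CH₃OH) / (P(CO)·P(H₂)²) = (0.103) / ((0.0270)·(30.3)²) = 0.00416
Q_p = 0.00416 < K_p = 0.0101, so the forward reaction proceeds.

forward (toward products)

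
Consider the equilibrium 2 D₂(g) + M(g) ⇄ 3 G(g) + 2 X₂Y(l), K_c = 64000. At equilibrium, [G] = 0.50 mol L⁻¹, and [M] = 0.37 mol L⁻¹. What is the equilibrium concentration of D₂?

(X₂Y is a pure liquid — omitted from K_c.)
At equilibrium, K_c = [G]³ / ([D₂]²·[M]) = 64000.
(0.50)³ / (([D₂])²·(0.37)) = 64000
[D₂]² = 5.28×10⁻⁶ ⇒ [D₂] = 0.0023 mol L⁻¹

[D₂] = 0.0023 mol L⁻¹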